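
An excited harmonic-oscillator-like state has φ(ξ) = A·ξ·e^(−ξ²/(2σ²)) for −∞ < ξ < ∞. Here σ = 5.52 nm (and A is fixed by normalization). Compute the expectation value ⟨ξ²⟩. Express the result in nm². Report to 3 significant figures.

⟨ξ^2⟩ ≈ 45.7 nm^2

The expectation value is the |φ|²-weighted average of ξ^2: ∫ ξ^2|φ|² dξ.
Differentiating ∫e^(−αξ²) dξ = √(π/α) under α to get the higher moments, evaluating both integrals, ⟨ξ²⟩ = 3·σ^2/2.
With σ = 5.52, ⟨ξ^2⟩ = 45.71.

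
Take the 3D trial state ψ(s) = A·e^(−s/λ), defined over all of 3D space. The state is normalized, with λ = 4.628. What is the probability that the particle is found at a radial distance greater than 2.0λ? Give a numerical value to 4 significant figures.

P = ∫ |ψ|² 4πs² ds over s > 2.0λ.
A² is fixed by ∫₀^∞ 4πs²|ψ|² ds = 1, i.e. A² = (π·λ^3)^(−1).
Substituting u = s/λ, A², 4π and the length scale all cancel in the ratio: P = ∫_{2.0}^{∞} u^2·e^(-2·u) du / ∫_{0}^{∞} u^2·e^(-2·u) du.
Using ∫ u^2·e^(-2·u) du = -(2·u^2 + 2·u + 1)·e^(-2·u)/4, the numerator is 13·e^(-4)/4 and the denominator is 1/4.
The region integral divided by the full integral gives P = 0.23810.

P ≈ 0.2381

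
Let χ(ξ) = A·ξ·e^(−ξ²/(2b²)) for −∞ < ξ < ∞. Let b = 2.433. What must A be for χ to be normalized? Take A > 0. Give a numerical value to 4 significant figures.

Require ∫ |χ|² dξ = 1 over the whole domain.
Differentiating ∫e^(−αξ²) dξ = √(π/α) under α to get the higher moments, with χ = A·ξ·e^(−ξ²/(2b²)), the integral evaluates to A²·[√(π)·b^3/2].
Setting this equal to 1 gives A² = 1/(√(π)·b^3/2).
With b = 2.433: A² = 0.078348 and A = 0.27991.

A ≈ 0.2799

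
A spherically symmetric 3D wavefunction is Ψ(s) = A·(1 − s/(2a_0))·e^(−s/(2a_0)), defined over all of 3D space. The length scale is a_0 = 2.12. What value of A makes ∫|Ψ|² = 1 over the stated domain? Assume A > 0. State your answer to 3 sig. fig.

Normalization requires ∫|Ψ|² 4πs² ds = 1, integrated from 0 to ∞.
In 3D with spherical symmetry the volume element is 4πs² ds.
Carrying out the integral gives A² · 8·π·a_0^3.
Hence A² = 1/[8·π·a_0^3].
Substituting a_0 = 2.12 gives A² = 0.004176, so A = 0.06462.

A ≈ 0.0646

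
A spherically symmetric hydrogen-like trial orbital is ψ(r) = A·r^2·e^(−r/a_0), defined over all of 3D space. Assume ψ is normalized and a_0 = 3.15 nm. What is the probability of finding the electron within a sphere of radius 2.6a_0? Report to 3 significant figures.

With dV = 4πr²dr, the probability is ∫|ψ|² dV over r ≤ 2.6a_0.
The full normalization integral is A²·[45·π·a_0^7/2] = 1, fixing A².
In terms of u = r/a_0 (A², 4π and the length scale all cancel between numerator and denominator), P = [∫_{0}^{2.6} u^6·e^(-2·u) du] / [∫_{0}^{∞} u^6·e^(-2·u) du].
With ∫ u^6·e^(-2·u) du = -(4·u^6 + 12·u^5 + 30·u^4 + 60·u^3 + 90·u^2 + 90·u + 45)·e^(-2·u)/8 + C, the region integral is ≈ 1.5053 and the full one is 45/8.
The region integral divided by the full integral gives P = 0.2676.

P ≈ 0.268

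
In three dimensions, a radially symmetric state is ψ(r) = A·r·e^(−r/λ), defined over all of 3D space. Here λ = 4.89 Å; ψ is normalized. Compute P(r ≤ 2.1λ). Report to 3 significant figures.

P ≈ 0.410

With dV = 4πr²dr, the probability is ∫|ψ|² dV over r ≤ 2.1λ.
A² is fixed by ∫₀^∞ 4πr²|ψ|² dr = 1, i.e. A² = (3·π·λ^5)^(−1).
In terms of u = r/λ (A², 4π and the length scale all cancel between numerator and denominator), P = [∫_{0}^{2.1} u^4·e^(-2·u) du] / [∫_{0}^{∞} u^4·e^(-2·u) du].
Using ∫ u^4·e^(-2·u) du = -(u^4/2 + u^3 + 3·u^2/2 + 3·u/2 + 3/4)·e^(-2·u), the numerator is ≈ 0.30763 and the denominator is 3/4.
Taking the ratio yields P = 0.4102.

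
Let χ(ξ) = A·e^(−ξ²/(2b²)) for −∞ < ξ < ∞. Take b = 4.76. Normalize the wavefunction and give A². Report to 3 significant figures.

A^2 ≈ 0.119

We need A² ∫|f|² dξ = 1, taking the integral from −∞ to ∞.
Differentiating ∫e^(−αξ²) dξ = √(π/α) under α to get the higher moments, ∫|χ|² dξ = A²·(√(π)·b).
Hence A² = 1/[√(π)·b].
Substituting b = 4.76 gives A² = 0.1185, so A = 0.3443.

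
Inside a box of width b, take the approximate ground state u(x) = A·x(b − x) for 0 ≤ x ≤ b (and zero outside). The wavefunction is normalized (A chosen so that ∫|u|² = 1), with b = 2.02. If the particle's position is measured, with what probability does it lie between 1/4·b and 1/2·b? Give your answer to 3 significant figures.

P ≈ 0.396

|u|² is the probability density, so P = ∫_{1/4·b}^{1/2·b} |u|² dx.
Since A² = 1/(b^5/30), this is the region integral divided by the full normalization integral.
Substituting t = x/b, A² and the length scale cancel in the ratio: P = ∫_{1/4}^{1/2} t^2·(1 - t)^2 dt / ∫_{0}^{1} t^2·(1 - t)^2 dt.
With ∫ t^2·(1 - t)^2 dt = t^3·(6·t^2 - 15·t + 10)/30 + C, the region integral is ≈ 0.013216 and the full one is 1/30.
The result is P = 203/512.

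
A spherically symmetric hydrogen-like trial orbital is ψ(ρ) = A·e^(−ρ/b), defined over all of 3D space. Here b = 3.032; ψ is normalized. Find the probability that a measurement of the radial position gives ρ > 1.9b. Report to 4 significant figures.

P = ∫ |ψ|² 4πρ² dρ over ρ > 1.9b.
The full normalization integral is A²·[π·b^3] = 1, fixing A².
Let u = ρ/b; then A², 4π and the length scale all cancel, so P = ∫_{1.9}^{∞} u^2·e^(-2·u) du ÷ ∫_{0}^{∞} u^2·e^(-2·u) du.
Using ∫ u^2·e^(-2·u) du = -(2·u^2 + 2·u + 1)·e^(-2·u)/4, the numerator is 601·e^(-19/5)/200 and the denominator is 1/4.
Taking the ratio yields P = 0.26890.

P ≈ 0.2689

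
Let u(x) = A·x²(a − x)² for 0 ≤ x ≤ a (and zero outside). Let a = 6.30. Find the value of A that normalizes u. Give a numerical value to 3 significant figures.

A ≈ 0.00635

Require ∫ |u|² dx = 1 over the whole domain.
Expanding the polynomial and integrating term by term, carrying out the integral gives A² · a^9/630.
Substituting a = 6.30 gives A² = 0.00004030, so A = 0.006348.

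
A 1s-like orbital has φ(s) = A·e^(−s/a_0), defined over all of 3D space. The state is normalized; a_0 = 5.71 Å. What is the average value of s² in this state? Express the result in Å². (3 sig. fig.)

By definition ⟨s²⟩ = ∫ s^2 |φ(s)|² 4πs² ds.
The ratio of the moment integral to the normalization integral gives ⟨s²⟩ = 3·a_0^2.
Putting a_0 = 5.71 gives 97.81.

⟨s^2⟩ ≈ 97.8 Å^2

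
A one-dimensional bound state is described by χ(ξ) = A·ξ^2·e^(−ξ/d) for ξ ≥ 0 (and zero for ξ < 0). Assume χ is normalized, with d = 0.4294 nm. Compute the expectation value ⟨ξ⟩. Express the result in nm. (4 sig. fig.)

⟨ξ⟩ ≈ 1.074 nm

By definition ⟨ξ⟩ = ∫ ξ |χ(ξ)|² dξ.
Using ∫₀^∞ ξⁿ e^(−αξ) dξ = n!/αⁿ⁺¹, evaluating both integrals, ⟨ξ⟩ = 5·d/2.
Putting d = 0.4294 gives 1.0735.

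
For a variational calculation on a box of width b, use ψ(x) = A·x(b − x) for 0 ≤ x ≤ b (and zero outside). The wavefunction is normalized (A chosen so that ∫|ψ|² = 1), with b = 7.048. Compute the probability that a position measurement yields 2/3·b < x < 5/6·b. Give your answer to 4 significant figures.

P ≈ 0.1744

P = ∫_{2/3·b}^{5/6·b} |ψ(x)|² dx.
The normalization integral ∫|ψ|²dx over the whole domain equals b^5/30·A², and A² cancels in the ratio.
Substituting u = x/b, A² and the length scale cancel in the ratio: P = ∫_{2/3}^{5/6} u^2·(1 - u)^2 du / ∫_{0}^{1} u^2·(1 - u)^2 du.
An antiderivative of u^2·(1 - u)^2 is u^3·(6·u^2 - 15·u + 10)/30; evaluating from 2/3 to 5/6 gives ≈ 0.00581276, while the full integral is 1/30.
The result is P = 113/648.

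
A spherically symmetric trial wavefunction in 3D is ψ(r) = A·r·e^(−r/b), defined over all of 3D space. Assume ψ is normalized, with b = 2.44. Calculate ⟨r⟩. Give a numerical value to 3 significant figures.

⟨r⟩ = ∫ r |ψ|² 4πr² dr over the full domain.
Evaluating both integrals, ⟨r⟩ = 5·b/2.
Putting b = 2.44 gives 6.100.

⟨r⟩ ≈ 6.10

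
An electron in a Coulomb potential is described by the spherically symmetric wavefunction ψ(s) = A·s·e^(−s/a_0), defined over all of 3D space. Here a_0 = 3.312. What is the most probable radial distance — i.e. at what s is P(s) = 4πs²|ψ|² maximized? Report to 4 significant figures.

s ≈ 6.624

Differentiate P(s) = 4πs²|ψ|² with respect to s and set to zero.
This gives s = 2·a_0.
With a_0 = 3.312, the most probable radial distance is 6.6240.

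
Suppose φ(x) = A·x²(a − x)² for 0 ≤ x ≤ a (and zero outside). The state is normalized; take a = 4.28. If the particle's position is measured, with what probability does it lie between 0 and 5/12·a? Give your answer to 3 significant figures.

P ≈ 0.302

P = ∫_{0}^{5/12·a} |φ(x)|² dx.
With A² fixed by ∫|φ|² = 1, i.e. A² = (a^9/630)^(−1), substitute and integrate.
In terms of u = x/a (A² and the length scale cancel between numerator and denominator), P = [∫_{0}^{5/12} u^4·(1 - u)^4 du] / [∫_{0}^{1} u^4·(1 - u)^4 du].
Using ∫ u^4·(1 - u)^4 du = u^5·(70·u^4 - 315·u^3 + 540·u^2 - 420·u + 126)/630, the numerator is ≈ 0.00047989 and the denominator is 1/630.
Taking the ratio, P = 0.3023.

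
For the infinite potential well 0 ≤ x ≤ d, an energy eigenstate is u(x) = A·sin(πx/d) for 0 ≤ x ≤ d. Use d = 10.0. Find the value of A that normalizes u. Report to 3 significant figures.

A ≈ 0.447

Require ∫ |u|² dx = 1 over the whole domain.
The integral (without the A² prefactor) comes out to d/2.
So A² = (d/2)^(−1).
Substituting d = 10.0 gives A² = 0.2000, so A = 0.4472.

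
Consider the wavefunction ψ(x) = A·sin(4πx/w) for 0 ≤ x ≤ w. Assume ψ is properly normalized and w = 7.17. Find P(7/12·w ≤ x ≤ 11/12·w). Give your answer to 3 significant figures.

P ≈ 0.402

P = ∫_{7/12·w}^{11/12·w} |ψ(x)|² dx.
Since A² = 1/(w/2), this is the region integral divided by the full normalization integral.
Substituting u = x/w, A² and the length scale cancel in the ratio: P = ∫_{7/12}^{11/12} sin(4·π·u)^2 du / ∫_{0}^{1} sin(4·π·u)^2 du.
Using ∫ sin(4·π·u)^2 du = u/2 - sin(4·π·u)·cos(4·π·u)/(8·π), the numerator is √(3)/(16·π) + 1/6 and the denominator is 1/2.
Taking the ratio, P = (√(3)/8 + π/3)/π.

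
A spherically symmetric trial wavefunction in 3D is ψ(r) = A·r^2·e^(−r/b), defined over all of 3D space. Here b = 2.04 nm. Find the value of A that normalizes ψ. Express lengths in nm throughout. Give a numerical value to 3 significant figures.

A ≈ 0.00981 nm^(-7/2)

The normalization condition is ∫|ψ|² 4πr² dr = 1 from 0 to ∞.
The angular integral contributes 4π, leaving ∫₀^∞ r²|ψ|² dr.
Recall ∫₀^∞ r^m e^(−r/β) dr = m!·β^(m+1), the integral (without the A² prefactor) comes out to 45·π·b^7/2.
Plugging in b = 2.04 yields A = 0.009809.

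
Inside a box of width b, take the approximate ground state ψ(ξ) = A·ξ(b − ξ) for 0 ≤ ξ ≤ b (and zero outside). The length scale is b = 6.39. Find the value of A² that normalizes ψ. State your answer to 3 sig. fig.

We need A² ∫|f|² dξ = 1, taking the integral from 0 to b.
Expanding the polynomial and integrating term by term, carrying out the integral gives A² · b^5/30.
With b = 6.39: A² = 0.002816 and A = 0.05307.

A^2 ≈ 0.00282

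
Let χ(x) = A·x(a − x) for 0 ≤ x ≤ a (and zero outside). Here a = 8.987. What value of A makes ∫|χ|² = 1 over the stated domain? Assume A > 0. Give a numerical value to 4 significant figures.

We need A² ∫|f|² dx = 1, taking the integral from 0 to a.
Expanding the polynomial and integrating term by term, the integral (without the A² prefactor) comes out to a^5/30.
So A² = (a^5/30)^(−1).
Plugging in a = 8.987 yields A = 0.022622.

A ≈ 0.02262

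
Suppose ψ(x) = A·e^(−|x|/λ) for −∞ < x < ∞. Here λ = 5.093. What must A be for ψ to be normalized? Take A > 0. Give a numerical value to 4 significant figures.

A ≈ 0.4431

Normalization requires ∫|ψ|² dx = 1, integrated from −∞ to ∞.
Recall ∫₀^∞ x^m e^(−x/β) dx = m!·β^(m+1), with ψ = A·e^(−|x|/λ), the integral evaluates to A²·[λ].
Setting this equal to 1 gives A² = 1/(λ).
With λ = 5.093: A² = 0.19635 and A = 0.44311.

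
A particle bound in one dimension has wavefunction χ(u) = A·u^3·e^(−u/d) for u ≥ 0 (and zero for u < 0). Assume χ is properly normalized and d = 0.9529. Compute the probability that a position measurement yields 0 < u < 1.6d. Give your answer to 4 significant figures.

The probability is P = ∫ |χ|² du over [0, 1.6d].
With A² fixed by ∫|χ|² = 1, i.e. A² = (45·d^7/8)^(−1), substitute and integrate.
Substituting t = u/d, A² and the length scale cancel in the ratio: P = ∫_{0}^{1.6} t^6·e^(-2·t) dt / ∫_{0}^{∞} t^6·e^(-2·t) dt.
An antiderivative of t^6·e^(-2·t) is -(4·t^6 + 12·t^5 + 30·t^4 + 60·t^3 + 90·t^2 + 90·t + 45)·e^(-2·t)/8; evaluating from 0 to 1.6 gives ≈ 0.250982, while the full integral is 45/8.
Taking the ratio, P = 0.044619.

P ≈ 0.04462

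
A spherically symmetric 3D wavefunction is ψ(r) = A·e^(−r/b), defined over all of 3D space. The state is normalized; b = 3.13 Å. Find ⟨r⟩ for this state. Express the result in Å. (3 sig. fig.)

⟨r⟩ = ∫ r |ψ|² 4πr² dr over the full domain.
Recall ∫₀^∞ r^m e^(−r/β) dr = m!·β^(m+1), the ratio of the moment integral to the normalization integral gives ⟨r⟩ = 3·b/2.
Putting b = 3.13 gives 4.695.

⟨r⟩ ≈ 4.70 Å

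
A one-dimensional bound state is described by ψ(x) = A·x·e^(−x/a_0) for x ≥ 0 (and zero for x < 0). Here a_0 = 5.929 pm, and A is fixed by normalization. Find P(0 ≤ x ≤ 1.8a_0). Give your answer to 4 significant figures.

|ψ|² is the probability density, so P = ∫_{0}^{1.8a_0} |ψ|² dx.
With A² fixed by ∫|ψ|² = 1, i.e. A² = (a_0^3/4)^(−1), substitute and integrate.
In terms of u = x/a_0 (A² and the length scale cancel between numerator and denominator), P = [∫_{0}^{1.8} u^2·e^(-2·u) du] / [∫_{0}^{∞} u^2·e^(-2·u) du].
With ∫ u^2·e^(-2·u) du = -(2·u^2 + 2·u + 1)·e^(-2·u)/4 + C, the region integral is 1/4 - 277·e^(-18/5)/100 and the full one is 1/4.
Taking the ratio, P = 0.69725.

P ≈ 0.6973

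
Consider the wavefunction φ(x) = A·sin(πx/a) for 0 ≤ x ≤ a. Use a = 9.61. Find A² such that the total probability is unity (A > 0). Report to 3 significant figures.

A^2 ≈ 0.208

Require ∫ |φ|² dx = 1 over the whole domain.
With ∫₀^a sin²(nπx/a) dx = a/2, the integral (without the A² prefactor) comes out to a/2.
Setting this equal to 1 gives A² = 1/(a/2).
Plugging in a = 9.61 yields A = 0.4562.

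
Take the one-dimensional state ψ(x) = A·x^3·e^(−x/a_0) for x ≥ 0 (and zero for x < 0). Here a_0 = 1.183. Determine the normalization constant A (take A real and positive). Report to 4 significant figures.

The normalization condition is ∫|ψ|² dx = 1 from 0 to ∞.
With ψ = A·x^3·e^(−x/a_0), the integral evaluates to A²·[45·a_0^7/8].
Plugging in a_0 = 1.183 yields A = 0.23415.

A ≈ 0.2341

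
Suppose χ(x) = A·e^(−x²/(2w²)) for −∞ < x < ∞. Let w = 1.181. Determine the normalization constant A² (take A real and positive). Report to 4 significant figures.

A^2 ≈ 0.4777

Require ∫ |χ|² dx = 1 over the whole domain.
With ∫_{−∞}^{∞} x^(2m) e^(−αx²) dx = (2m−1)!!·√π / (2^m α^(m+1/2)), with χ = A·e^(−x²/(2w²)), the integral evaluates to A²·[√(π)·w].
Hence A² = 1/[√(π)·w].
Substituting w = 1.181 gives A² = 0.47772, so A = 0.69117.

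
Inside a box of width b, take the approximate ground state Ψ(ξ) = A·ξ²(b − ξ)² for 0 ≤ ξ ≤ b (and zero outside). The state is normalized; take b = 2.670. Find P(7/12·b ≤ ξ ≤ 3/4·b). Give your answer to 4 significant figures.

The probability is P = ∫ |Ψ|² dξ over [7/12·b, 3/4·b].
The normalization integral ∫|Ψ|²dξ over the whole domain equals b^9/630·A², and A² cancels in the ratio.
Substituting u = ξ/b, A² and the length scale cancel in the ratio: P = ∫_{7/12}^{3/4} u^4·(1 - u)^4 du / ∫_{0}^{1} u^4·(1 - u)^4 du.
Using ∫ u^4·(1 - u)^4 du = u^5·(70·u^4 - 315·u^3 + 540·u^2 - 420·u + 126)/630, the numerator is ≈ 0.000402226 and the denominator is 1/630.
The result is P = 0.25340.

P ≈ 0.2534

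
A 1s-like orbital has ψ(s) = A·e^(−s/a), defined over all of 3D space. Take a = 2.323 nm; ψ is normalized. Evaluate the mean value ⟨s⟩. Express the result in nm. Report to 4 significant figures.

⟨s⟩ ≈ 3.485 nm

⟨s⟩ = ∫ s |ψ|² 4πs² ds over the full domain.
Using ∫₀^∞ sⁿ e^(−αs) ds = n!/αⁿ⁺¹, evaluating both integrals, ⟨s⟩ = 3·a/2.
With a = 2.323, ⟨s⟩ = 3.4845.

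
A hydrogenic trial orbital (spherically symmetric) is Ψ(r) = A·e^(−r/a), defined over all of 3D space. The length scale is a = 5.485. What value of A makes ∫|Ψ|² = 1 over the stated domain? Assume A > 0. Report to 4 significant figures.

We need A² ∫|f|² 4πr² dr = 1, taking the integral from 0 to ∞.
In 3D with spherical symmetry the volume element is 4πr² dr.
∫|Ψ|² 4πr² dr = A²·(π·a^3).
Plugging in a = 5.485 yields A = 0.043920.

A ≈ 0.04392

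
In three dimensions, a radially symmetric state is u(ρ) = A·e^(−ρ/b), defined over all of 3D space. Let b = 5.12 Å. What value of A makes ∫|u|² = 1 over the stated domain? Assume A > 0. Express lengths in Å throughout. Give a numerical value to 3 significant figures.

A ≈ 0.0487 Å^(-3/2)

Normalization requires ∫|u|² 4πρ² dρ = 1, integrated from 0 to ∞.
The angular integral contributes 4π, leaving ∫₀^∞ ρ²|u|² dρ.
Recall ∫₀^∞ ρ^m e^(−ρ/β) dρ = m!·β^(m+1), with u = A·e^(−ρ/b), the integral evaluates to A²·[π·b^3].
So A² = (π·b^3)^(−1).
Plugging in b = 5.12 yields A = 0.04870.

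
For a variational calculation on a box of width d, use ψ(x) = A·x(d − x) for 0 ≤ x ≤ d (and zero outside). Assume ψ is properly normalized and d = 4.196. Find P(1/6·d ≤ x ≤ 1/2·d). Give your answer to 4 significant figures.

The probability is P = ∫ |ψ|² dx over [1/6·d, 1/2·d].
Since A² = 1/(d^5/30), this is the region integral divided by the full normalization integral.
In terms of u = x/d (A² and the length scale cancel between numerator and denominator), P = [∫_{1/6}^{1/2} u^2·(1 - u)^2 du] / [∫_{0}^{1} u^2·(1 - u)^2 du].
Using ∫ u^2·(1 - u)^2 du = u^3·(6·u^2 - 15·u + 10)/30, the numerator is ≈ 0.0154835 and the denominator is 1/30.
This works out to P = 301/648.

P ≈ 0.4645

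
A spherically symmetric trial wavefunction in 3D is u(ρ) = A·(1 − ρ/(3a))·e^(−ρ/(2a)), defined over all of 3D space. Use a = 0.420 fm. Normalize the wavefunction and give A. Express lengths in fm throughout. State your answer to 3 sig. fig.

Normalization requires ∫|u|² 4πρ² dρ = 1, integrated from 0 to ∞.
With ∫₀^∞ ρ^4 e^(−αρ) dρ = 4!/α^5, ∫|u|² 4πρ² dρ = A²·(8·π·a^3/3).
Setting this equal to 1 gives A² = 1/(8·π·a^3/3).
With a = 0.420: A² = 1.611 and A = 1.269.

A ≈ 1.27 fm^(-3/2)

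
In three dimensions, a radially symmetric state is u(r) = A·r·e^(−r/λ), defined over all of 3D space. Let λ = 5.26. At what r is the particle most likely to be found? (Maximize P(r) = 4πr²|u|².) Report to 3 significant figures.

Set d/dr [P(r) = 4πr²|u|²] = 0 and solve for r > 0.
This gives r = 2·λ.
With λ = 5.26, the most probable radial distance is 10.52.

r ≈ 10.5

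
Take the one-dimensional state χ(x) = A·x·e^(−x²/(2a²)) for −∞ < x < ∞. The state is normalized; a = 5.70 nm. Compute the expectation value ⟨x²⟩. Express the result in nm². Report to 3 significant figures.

By definition ⟨x²⟩ = ∫ x^2 |χ(x)|² dx.
Since the A² factors cancel between numerator and denominator, ⟨x²⟩ = 3·a^2/2.
With a = 5.70, ⟨x^2⟩ = 48.74.

⟨x^2⟩ ≈ 48.7 nm^2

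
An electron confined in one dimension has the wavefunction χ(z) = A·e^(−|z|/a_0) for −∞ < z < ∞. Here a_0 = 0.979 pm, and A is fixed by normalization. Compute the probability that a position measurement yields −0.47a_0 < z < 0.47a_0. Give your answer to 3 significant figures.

P = ∫_{−0.47a_0}^{0.47a_0} |χ(z)|² dz.
Since A² = 1/(a_0), this is the region integral divided by the full normalization integral.
Both integrals are even about z = 0, so only the z ≥ 0 halves are needed (the factors of 2 cancel). In terms of u = z/a_0 (A² and the length scale cancel between numerator and denominator), P = [∫_{0}^{0.47} e^(-2·u) du] / [∫_{0}^{∞} e^(-2·u) du].
An antiderivative of e^(-2·u) is -e^(-2·u)/2; evaluating from 0 to 0.47 gives 1/2 - e^(-47/50)/2, while the full integral is 1/2.
The result is P = 0.6094.

P ≈ 0.609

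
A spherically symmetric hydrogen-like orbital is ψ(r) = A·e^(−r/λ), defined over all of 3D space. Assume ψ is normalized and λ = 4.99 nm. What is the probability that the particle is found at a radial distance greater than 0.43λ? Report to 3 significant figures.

P ≈ 0.944

Integrate the radial probability density 4πr²|ψ|² over r > 0.43λ.
A² is fixed by ∫₀^∞ 4πr²|ψ|² dr = 1, i.e. A² = (π·λ^3)^(−1).
In terms of u = r/λ (A², 4π and the length scale all cancel between numerator and denominator), P = [∫_{0.43}^{∞} u^2·e^(-2·u) du] / [∫_{0}^{∞} u^2·e^(-2·u) du].
An antiderivative of u^2·e^(-2·u) is -(2·u^2 + 2·u + 1)·e^(-2·u)/4; evaluating from 0.43 to ∞ gives ≈ 0.23589, while the full integral is 1/4.
Taking the ratio yields P = 0.9436.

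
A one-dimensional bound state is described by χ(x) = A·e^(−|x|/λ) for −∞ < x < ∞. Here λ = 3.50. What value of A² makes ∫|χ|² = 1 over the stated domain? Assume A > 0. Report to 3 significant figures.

The normalization condition is ∫|χ|² dx = 1 from −∞ to ∞.
With ∫₀^∞ x^0 e^(−αx) dx = 0!/α^1, ∫|χ|² dx = A²·(λ).
Plugging in λ = 3.50 yields A = 0.5345.

A^2 ≈ 0.286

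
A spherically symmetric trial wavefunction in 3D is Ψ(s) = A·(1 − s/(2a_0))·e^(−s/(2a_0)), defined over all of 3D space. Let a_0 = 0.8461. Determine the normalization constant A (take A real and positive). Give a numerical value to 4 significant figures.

We need A² ∫|f|² 4πs² ds = 1, taking the integral from 0 to ∞.
Recall ∫₀^∞ s^m e^(−s/β) ds = m!·β^(m+1), with Ψ = A·(1 − s/(2a_0))·e^(−s/(2a_0)), the integral evaluates to A²·[8·π·a_0^3].
Plugging in a_0 = 0.8461 yields A = 0.25630.

A ≈ 0.2563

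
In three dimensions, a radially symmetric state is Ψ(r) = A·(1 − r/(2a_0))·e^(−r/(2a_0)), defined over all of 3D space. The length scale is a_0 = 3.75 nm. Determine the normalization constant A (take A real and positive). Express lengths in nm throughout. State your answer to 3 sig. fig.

A ≈ 0.0275 nm^(-3/2)

Require ∫ |Ψ|² 4πr² dr = 1 over the whole domain.
In 3D with spherical symmetry the volume element is 4πr² dr.
Carrying out the integral gives A² · 8·π·a_0^3.
So A² = (8·π·a_0^3)^(−1).
Plugging in a_0 = 3.75 yields A = 0.02747.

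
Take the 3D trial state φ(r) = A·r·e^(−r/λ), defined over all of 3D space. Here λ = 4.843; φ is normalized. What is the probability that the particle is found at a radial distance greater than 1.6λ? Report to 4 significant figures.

Integrate the radial probability density 4πr²|φ|² over r > 1.6λ.
A² is fixed by ∫₀^∞ 4πr²|φ|² dr = 1, i.e. A² = (3·π·λ^5)^(−1).
Substituting u = r/λ, A², 4π and the length scale all cancel in the ratio: P = ∫_{1.6}^{∞} u^4·e^(-2·u) du / ∫_{0}^{∞} u^4·e^(-2·u) du.
An antiderivative of u^4·e^(-2·u) is -(u^4/2 + u^3 + 3·u^2/2 + 3·u/2 + 3/4)·e^(-2·u); evaluating from 1.6 to ∞ gives ≈ 0.585459, while the full integral is 3/4.
This evaluates to P = 0.78061.

P ≈ 0.7806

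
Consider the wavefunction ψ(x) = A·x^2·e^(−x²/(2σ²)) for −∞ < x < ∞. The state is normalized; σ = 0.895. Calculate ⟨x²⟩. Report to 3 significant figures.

⟨x²⟩ = ∫ x^2 |ψ|² dx over the full domain.
Using the Gaussian integral ∫_{−∞}^{∞} e^(−αx²) dx = √(π/α), evaluating both integrals, ⟨x²⟩ = 5·σ^2/2.
With σ = 0.895, ⟨x^2⟩ = 2.003.

⟨x^2⟩ ≈ 2.00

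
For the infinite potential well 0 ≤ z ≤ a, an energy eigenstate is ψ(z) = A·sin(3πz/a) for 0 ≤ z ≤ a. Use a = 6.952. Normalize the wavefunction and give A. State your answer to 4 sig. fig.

A ≈ 0.5364

Normalization requires ∫|ψ|² dz = 1, integrated from 0 to a.
∫|ψ|² dz = A²·(a/2).
Substituting a = 6.952 gives A² = 0.28769, so A = 0.53636.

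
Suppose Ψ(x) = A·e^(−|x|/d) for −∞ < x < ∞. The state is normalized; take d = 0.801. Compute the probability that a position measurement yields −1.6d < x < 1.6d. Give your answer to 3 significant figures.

|Ψ|² is the probability density, so P = ∫_{−1.6d}^{1.6d} |Ψ|² dx.
With A² fixed by ∫|Ψ|² = 1, i.e. A² = (d)^(−1), substitute and integrate.
By symmetry take twice the x ≥ 0 contribution in numerator and denominator; the 2's cancel. Let u = x/d; then A² and the length scale cancel, so P = ∫_{0}^{1.6} e^(-2·u) du ÷ ∫_{0}^{∞} e^(-2·u) du.
An antiderivative of e^(-2·u) is -e^(-2·u)/2; evaluating from 0 to 1.6 gives 1/2 - e^(-16/5)/2, while the full integral is 1/2.
The result is P = 0.9592.

P ≈ 0.959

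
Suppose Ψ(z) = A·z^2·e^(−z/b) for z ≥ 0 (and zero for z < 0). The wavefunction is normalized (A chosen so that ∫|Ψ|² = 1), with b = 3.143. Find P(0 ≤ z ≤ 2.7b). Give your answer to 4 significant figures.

P ≈ 0.6267

P = ∫_{0}^{2.7b} |Ψ(z)|² dz.
The normalization integral ∫|Ψ|²dz over the whole domain equals 3·b^5/4·A², and A² cancels in the ratio.
In terms of u = z/b (A² and the length scale cancel between numerator and denominator), P = [∫_{0}^{2.7} u^4·e^(-2·u) du] / [∫_{0}^{∞} u^4·e^(-2·u) du].
Using ∫ u^4·e^(-2·u) du = -(u^4/2 + u^3 + 3·u^2/2 + 3·u/2 + 3/4)·e^(-2·u), the numerator is ≈ 0.470017 and the denominator is 3/4.
Taking the ratio, P = 0.62669.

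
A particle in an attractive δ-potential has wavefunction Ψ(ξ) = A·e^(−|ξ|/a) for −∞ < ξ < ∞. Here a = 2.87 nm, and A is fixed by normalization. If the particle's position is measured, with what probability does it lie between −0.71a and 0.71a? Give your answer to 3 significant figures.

The probability is P = ∫ |Ψ|² dξ over [−0.71a, 0.71a].
With A² fixed by ∫|Ψ|² = 1, i.e. A² = (a)^(−1), substitute and integrate.
Both integrals are even about ξ = 0, so only the ξ ≥ 0 halves are needed (the factors of 2 cancel). Let u = ξ/a; then A² and the length scale cancel, so P = ∫_{0}^{0.71} e^(-2·u) du ÷ ∫_{0}^{∞} e^(-2·u) du.
An antiderivative of e^(-2·u) is -e^(-2·u)/2; evaluating from 0 to 0.71 gives 1/2 - e^(-71/50)/2, while the full integral is 1/2.
The result is P = 0.7583.

P ≈ 0.758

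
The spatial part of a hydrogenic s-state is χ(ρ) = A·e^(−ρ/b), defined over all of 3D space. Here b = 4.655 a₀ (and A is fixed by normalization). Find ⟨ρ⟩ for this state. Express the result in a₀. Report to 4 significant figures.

⟨ρ⟩ ≈ 6.983 a₀

⟨ρ⟩ = ∫ ρ |χ|² 4πρ² dρ over the full domain.
The ratio of the moment integral to the normalization integral gives ⟨ρ⟩ = 3·b/2.
With b = 4.655, ⟨ρ⟩ = 6.9825.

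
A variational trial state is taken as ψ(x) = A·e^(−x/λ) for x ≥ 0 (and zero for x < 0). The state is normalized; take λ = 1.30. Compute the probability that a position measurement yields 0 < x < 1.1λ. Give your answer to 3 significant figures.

P ≈ 0.889

The probability is P = ∫ |ψ|² dx over [0, 1.1λ].
With A² fixed by ∫|ψ|² = 1, i.e. A² = (λ/2)^(−1), substitute and integrate.
Let u = x/λ; then A² and the length scale cancel, so P = ∫_{0}^{1.1} e^(-2·u) du ÷ ∫_{0}^{∞} e^(-2·u) du.
Using ∫ e^(-2·u) du = -e^(-2·u)/2, the numerator is 1/2 - e^(-11/5)/2 and the denominator is 1/2.
This works out to P = 0.8892.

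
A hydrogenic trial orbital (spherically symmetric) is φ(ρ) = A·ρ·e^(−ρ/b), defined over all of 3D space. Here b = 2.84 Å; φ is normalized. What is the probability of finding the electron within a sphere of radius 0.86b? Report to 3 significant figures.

P ≈ 0.0309

Integrate the radial probability density 4πρ²|φ|² over ρ ≤ 0.86b.
A² is fixed by ∫₀^∞ 4πρ²|φ|² dρ = 1, i.e. A² = (3·π·b^5)^(−1).
Let u = ρ/b; then A², 4π and the length scale all cancel, so P = ∫_{0}^{0.86} u^4·e^(-2·u) du ÷ ∫_{0}^{∞} u^4·e^(-2·u) du.
An antiderivative of u^4·e^(-2·u) is -(u^4/2 + u^3 + 3·u^2/2 + 3·u/2 + 3/4)·e^(-2·u); evaluating from 0 to 0.86 gives ≈ 0.023178, while the full integral is 3/4.
Taking the ratio yields P = 0.03090.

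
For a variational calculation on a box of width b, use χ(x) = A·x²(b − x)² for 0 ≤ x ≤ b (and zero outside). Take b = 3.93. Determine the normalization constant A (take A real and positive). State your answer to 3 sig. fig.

Require ∫ |χ|² dx = 1 over the whole domain.
Expanding the polynomial and integrating term by term, with χ = A·x²(b − x)², the integral evaluates to A²·[b^9/630].
Setting this equal to 1 gives A² = 1/(b^9/630).
With b = 3.93: A² = 0.002817 and A = 0.05308.

A ≈ 0.0531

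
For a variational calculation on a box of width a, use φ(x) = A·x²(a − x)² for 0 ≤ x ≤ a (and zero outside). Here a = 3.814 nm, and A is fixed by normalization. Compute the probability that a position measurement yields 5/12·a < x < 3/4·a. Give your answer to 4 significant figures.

P ≈ 0.6487

|φ|² is the probability density, so P = ∫_{5/12·a}^{3/4·a} |φ|² dx.
The normalization integral ∫|φ|²dx over the whole domain equals a^9/630·A², and A² cancels in the ratio.
Let u = x/a; then A² and the length scale cancel, so P = ∫_{5/12}^{3/4} u^4·(1 - u)^4 du ÷ ∫_{0}^{1} u^4·(1 - u)^4 du.
Using ∫ u^4·(1 - u)^4 du = u^5·(70·u^4 - 315·u^3 + 540·u^2 - 420·u + 126)/630, the numerator is ≈ 0.00102975 and the denominator is 1/630.
Evaluating gives P = 0.64874.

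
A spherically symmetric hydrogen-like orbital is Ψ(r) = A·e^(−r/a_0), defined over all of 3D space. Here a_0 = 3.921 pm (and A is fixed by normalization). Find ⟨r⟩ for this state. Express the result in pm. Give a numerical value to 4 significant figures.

⟨r⟩ = ∫ r |Ψ|² 4πr² dr over the full domain.
Recall ∫₀^∞ r^m e^(−r/β) dr = m!·β^(m+1), evaluating both integrals, ⟨r⟩ = 3·a_0/2.
Putting a_0 = 3.921 gives 5.8815.

⟨r⟩ ≈ 5.882 pm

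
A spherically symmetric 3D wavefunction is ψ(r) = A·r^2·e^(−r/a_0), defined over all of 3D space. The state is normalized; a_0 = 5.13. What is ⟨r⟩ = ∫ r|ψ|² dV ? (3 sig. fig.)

By definition ⟨r⟩ = ∫ r |ψ(r)|² 4πr² dr.
The ratio of the moment integral to the normalization integral gives ⟨r⟩ = 7·a_0/2.
Putting a_0 = 5.13 gives 17.96.

⟨r⟩ ≈ 18.0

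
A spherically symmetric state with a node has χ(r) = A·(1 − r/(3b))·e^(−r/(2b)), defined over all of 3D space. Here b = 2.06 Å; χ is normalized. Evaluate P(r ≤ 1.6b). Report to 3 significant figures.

P = ∫ |χ|² 4πr² dr over r ≤ 1.6b.
A² is fixed by ∫₀^∞ 4πr²|χ|² dr = 1, i.e. A² = (8·π·b^3/3)^(−1).
In terms of u = r/b (A², 4π and the length scale all cancel between numerator and denominator), P = [∫_{0}^{1.6} u^2·(1 - u/3)^2·e^(-u) du] / [∫_{0}^{∞} u^2·(1 - u/3)^2·e^(-u) du].
An antiderivative of u^2·(1 - u/3)^2·e^(-u) is (-u^4 + 2·u^3 - 3·u^2 - 6·u - 6)·e^(-u)/9; evaluating from 0 to 1.6 gives ≈ 0.18118, while the full integral is 2/3.
Taking the ratio yields P = 0.2718.

P ≈ 0.272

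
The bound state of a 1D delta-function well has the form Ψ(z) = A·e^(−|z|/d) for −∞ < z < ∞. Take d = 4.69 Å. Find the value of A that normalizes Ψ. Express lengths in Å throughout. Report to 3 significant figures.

A ≈ 0.462 Å^(-1/2)

We need A² ∫|f|² dz = 1, taking the integral from −∞ to ∞.
Recall ∫₀^∞ z^m e^(−z/β) dz = m!·β^(m+1), with Ψ = A·e^(−|z|/d), the integral evaluates to A²·[d].
Hence A² = 1/[d].
With d = 4.69: A² = 0.2132 and A = 0.4618.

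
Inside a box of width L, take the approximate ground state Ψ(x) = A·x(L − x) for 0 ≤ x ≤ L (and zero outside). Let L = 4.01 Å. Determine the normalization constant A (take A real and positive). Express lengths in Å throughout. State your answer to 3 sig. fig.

A ≈ 0.170 Å^(-5/2)

Normalization requires ∫|Ψ|² dx = 1, integrated from 0 to L.
Expanding the polynomial and integrating term by term, with Ψ = A·x(L − x), the integral evaluates to A²·[L^5/30].
Hence A² = 1/[L^5/30].
Plugging in L = 4.01 yields A = 0.1701.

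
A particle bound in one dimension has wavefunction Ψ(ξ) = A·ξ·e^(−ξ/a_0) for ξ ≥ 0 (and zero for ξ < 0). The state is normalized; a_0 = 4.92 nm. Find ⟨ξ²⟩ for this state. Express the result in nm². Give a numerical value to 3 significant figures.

The expectation value is the |Ψ|²-weighted average of ξ^2: ∫ ξ^2|Ψ|² dξ.
The ratio of the moment integral to the normalization integral gives ⟨ξ²⟩ = 3·a_0^2.
Putting a_0 = 4.92 gives 72.62.

⟨ξ^2⟩ ≈ 72.6 nm^2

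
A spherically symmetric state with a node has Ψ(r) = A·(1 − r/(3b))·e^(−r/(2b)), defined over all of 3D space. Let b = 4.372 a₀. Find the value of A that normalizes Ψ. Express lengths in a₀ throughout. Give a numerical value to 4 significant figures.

A ≈ 0.03779 a₀^(-3/2)

Normalization requires ∫|Ψ|² 4πr² dr = 1, integrated from 0 to ∞.
Recall ∫₀^∞ r^m e^(−r/β) dr = m!·β^(m+1), the integral (without the A² prefactor) comes out to 8·π·b^3/3.
Setting this equal to 1 gives A² = 1/(8·π·b^3/3).
Plugging in b = 4.372 yields A = 0.037794.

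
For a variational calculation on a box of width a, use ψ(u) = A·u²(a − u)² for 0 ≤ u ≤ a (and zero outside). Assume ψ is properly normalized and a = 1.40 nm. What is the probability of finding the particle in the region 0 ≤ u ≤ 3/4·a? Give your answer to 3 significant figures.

P ≈ 0.951

The probability is P = ∫ |ψ|² du over [0, 3/4·a].
With A² fixed by ∫|ψ|² = 1, i.e. A² = (a^9/630)^(−1), substitute and integrate.
Substituting t = u/a, A² and the length scale cancel in the ratio: P = ∫_{0}^{3/4} t^4·(1 - t)^4 dt / ∫_{0}^{1} t^4·(1 - t)^4 dt.
With ∫ t^4·(1 - t)^4 dt = t^5·(70·t^4 - 315·t^3 + 540·t^2 - 420·t + 126)/630 + C, the region integral is ≈ 0.0015096 and the full one is 1/630.
Evaluating gives P = 0.9511.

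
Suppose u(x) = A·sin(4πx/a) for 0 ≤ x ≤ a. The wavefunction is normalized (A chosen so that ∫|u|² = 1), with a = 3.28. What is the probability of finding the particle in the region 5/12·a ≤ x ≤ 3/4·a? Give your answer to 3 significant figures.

P = ∫_{5/12·a}^{3/4·a} |u(x)|² dx.
With A² fixed by ∫|u|² = 1, i.e. A² = (a/2)^(−1), substitute and integrate.
Let t = x/a; then A² and the length scale cancel, so P = ∫_{5/12}^{3/4} sin(4·π·t)^2 dt ÷ ∫_{0}^{1} sin(4·π·t)^2 dt.
An antiderivative of sin(4·π·t)^2 is t/2 - sin(4·π·t)·cos(4·π·t)/(8·π); evaluating from 5/12 to 3/4 gives -√(3)/(32·π) + 1/6, while the full integral is 1/2.
Taking the ratio, P = (-√(3)/16 + π/3)/π.

P ≈ 0.299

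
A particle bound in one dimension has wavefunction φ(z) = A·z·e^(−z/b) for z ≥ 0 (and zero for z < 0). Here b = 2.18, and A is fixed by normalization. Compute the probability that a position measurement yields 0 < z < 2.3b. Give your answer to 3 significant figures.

P = ∫_{0}^{2.3b} |φ(z)|² dz.
Since A² = 1/(b^3/4), this is the region integral divided by the full normalization integral.
In terms of u = z/b (A² and the length scale cancel between numerator and denominator), P = [∫_{0}^{2.3} u^2·e^(-2·u) du] / [∫_{0}^{∞} u^2·e^(-2·u) du].
Using ∫ u^2·e^(-2·u) du = -(2·u^2 + 2·u + 1)·e^(-2·u)/4, the numerator is 1/4 - 809·e^(-23/5)/200 and the denominator is 1/4.
Taking the ratio, P = 0.8374.

P ≈ 0.837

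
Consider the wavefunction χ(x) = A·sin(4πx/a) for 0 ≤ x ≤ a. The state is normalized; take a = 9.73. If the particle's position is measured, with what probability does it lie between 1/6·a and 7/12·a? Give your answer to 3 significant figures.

The probability is P = ∫ |χ|² dx over [1/6·a, 7/12·a].
With A² fixed by ∫|χ|² = 1, i.e. A² = (a/2)^(−1), substitute and integrate.
Substituting u = x/a, A² and the length scale cancel in the ratio: P = ∫_{1/6}^{7/12} sin(4·π·u)^2 du / ∫_{0}^{1} sin(4·π·u)^2 du.
An antiderivative of sin(4·π·u)^2 is u/2 - sin(4·π·u)·cos(4·π·u)/(8·π); evaluating from 1/6 to 7/12 gives -√(3)/(16·π) + 5/24, while the full integral is 1/2.
Evaluating gives P = -√(3)/(8·π) + 5/12.

P ≈ 0.348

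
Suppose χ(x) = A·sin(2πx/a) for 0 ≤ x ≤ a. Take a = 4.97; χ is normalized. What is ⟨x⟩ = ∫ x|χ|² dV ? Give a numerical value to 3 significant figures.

By definition ⟨x⟩ = ∫ x |χ(x)|² dx.
Since the A² factors cancel between numerator and denominator, ⟨x⟩ = a/2.
Putting a = 4.97 gives 2.485.

⟨x⟩ ≈ 2.49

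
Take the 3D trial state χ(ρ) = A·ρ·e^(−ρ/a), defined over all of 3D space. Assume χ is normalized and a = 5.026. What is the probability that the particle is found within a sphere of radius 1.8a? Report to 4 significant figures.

With dV = 4πρ²dρ, the probability is ∫|χ|² dV over ρ ≤ 1.8a.
A² is fixed by ∫₀^∞ 4πρ²|χ|² dρ = 1, i.e. A² = (3·π·a^5)^(−1).
In terms of u = ρ/a (A², 4π and the length scale all cancel between numerator and denominator), P = [∫_{0}^{1.8} u^4·e^(-2·u) du] / [∫_{0}^{∞} u^4·e^(-2·u) du].
With ∫ u^4·e^(-2·u) du = -(u^4/2 + u^3 + 3·u^2/2 + 3·u/2 + 3/4)·e^(-2·u) + C, the region integral is ≈ 0.220171 and the full one is 3/4.
This evaluates to P = 0.29356.

P ≈ 0.2936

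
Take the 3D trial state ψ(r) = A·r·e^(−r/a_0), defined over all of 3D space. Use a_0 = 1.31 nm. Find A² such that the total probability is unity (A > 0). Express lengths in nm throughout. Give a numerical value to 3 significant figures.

Require ∫ |ψ|² 4πr² dr = 1 over the whole domain.
In 3D with spherical symmetry the volume element is 4πr² dr.
Using ∫₀^∞ rⁿ e^(−αr) dr = n!/αⁿ⁺¹, carrying out the integral gives A² · 3·π·a_0^5.
Setting this equal to 1 gives A² = 1/(3·π·a_0^5).
Plugging in a_0 = 1.31 yields A = 0.1658.

A^2 ≈ 0.0275 nm^(-5)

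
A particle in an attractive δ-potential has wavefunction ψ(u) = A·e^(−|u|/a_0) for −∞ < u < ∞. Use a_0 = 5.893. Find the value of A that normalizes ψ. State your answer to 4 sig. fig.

A ≈ 0.4119

We need A² ∫|f|² du = 1, taking the integral from −∞ to ∞.
Recall ∫₀^∞ u^m e^(−u/β) du = m!·β^(m+1), carrying out the integral gives A² · a_0.
Hence A² = 1/[a_0].
With a_0 = 5.893: A² = 0.16969 and A = 0.41194.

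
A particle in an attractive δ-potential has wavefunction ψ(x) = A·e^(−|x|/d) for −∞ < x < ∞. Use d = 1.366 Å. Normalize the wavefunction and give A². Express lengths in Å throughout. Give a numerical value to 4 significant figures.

A^2 ≈ 0.7321 Å^(-1)

Require ∫ |ψ|² dx = 1 over the whole domain.
∫|ψ|² dx = A²·(d).
Hence A² = 1/[d].
Substituting d = 1.366 gives A² = 0.73206, so A = 0.85561.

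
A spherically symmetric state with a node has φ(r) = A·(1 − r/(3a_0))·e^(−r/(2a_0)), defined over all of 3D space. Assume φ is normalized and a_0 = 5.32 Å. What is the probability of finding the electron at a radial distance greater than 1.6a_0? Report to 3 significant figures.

P = ∫ |φ|² 4πr² dr over r > 1.6a_0.
A² is fixed by ∫₀^∞ 4πr²|φ|² dr = 1, i.e. A² = (8·π·a_0^3/3)^(−1).
In terms of u = r/a_0 (A², 4π and the length scale all cancel between numerator and denominator), P = [∫_{1.6}^{∞} u^2·(1 - u/3)^2·e^(-u) du] / [∫_{0}^{∞} u^2·(1 - u/3)^2·e^(-u) du].
With ∫ u^2·(1 - u/3)^2·e^(-u) du = (-u^4 + 2·u^3 - 3·u^2 - 6·u - 6)·e^(-u)/9 + C, the region integral is ≈ 0.48548 and the full one is 2/3.
Taking the ratio yields P = 0.7282.

P ≈ 0.728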